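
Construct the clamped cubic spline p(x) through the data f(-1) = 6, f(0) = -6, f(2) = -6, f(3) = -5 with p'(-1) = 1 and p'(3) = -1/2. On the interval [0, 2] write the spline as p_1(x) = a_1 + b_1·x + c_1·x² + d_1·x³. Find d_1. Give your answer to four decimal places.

-2.3929

With σ_i denoting the second derivative at x_i, h_i = 1, 2, 1, and Δ_i = (y_(i+1) − y_i)/h_i = -12, 0, 1:
  1·σ_0 + 6·σ_1 + 2·σ_2 = 6(Δ_1 - Δ_0) = 72
  2·σ_1 + 6·σ_2 + 1·σ_3 = 6(Δ_2 - Δ_1) = 6
Clamped end conditions give two more equations: 2h_0·σ_0 + h_0·σ_1 = 6(Δ_0 - p'(-1)) = -78 and h_2·σ_2 + 2h_2·σ_3 = 6(p'(3) - Δ_2) = -9.
Hence σ_0 = -1758/35, σ_1 = 786/35, σ_2 = -219/35, σ_3 = -48/35.
On [0, 2], with p_1(x) = a_1 + b_1·x + c_1·x² + d_1·x³: c_1 = σ_1/2 = 393/35, d_1 = (σ_2 - σ_1)/(6h_1) = -67/28, b_1 = Δ_1 - h_1(2σ_1 + σ_2)/6 = -451/35.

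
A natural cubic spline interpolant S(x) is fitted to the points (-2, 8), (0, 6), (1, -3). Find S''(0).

With M_i denoting the second derivative at x_i, h_i = 2, 1, and Δ_i = (y_(i+1) − y_i)/h_i = -1, -9:
  2·M_0 + 6·M_1 + 1·M_2 = 6(Δ_1 - Δ_0) = -48
Natural end conditions: M_0 = M_2 = 0.
Solving: M_0 = 0, M_1 = -8, M_2 = 0.

-8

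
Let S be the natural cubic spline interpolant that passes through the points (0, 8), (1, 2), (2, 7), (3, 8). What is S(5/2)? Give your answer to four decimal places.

8.1750

Let M_i = S''(x_i). Step sizes h_i = 1, 1, 1; slopes of the chords Δ_i = (y_(i+1) - y_i)/h_i = -6, 5, 1.
  1·M_0 + 4·M_1 + 1·M_2 = 6(Δ_1 - Δ_0) = 66
  1·M_1 + 4·M_2 + 1·M_3 = 6(Δ_2 - Δ_1) = -24
Natural end conditions: M_0 = M_3 = 0.
Forward elimination and back-substitution give M_0 = 0, M_1 = 96/5, M_2 = -54/5, M_3 = 0.
On [2, 3], S(x) = 7 + 23/5·(x - 2) - 27/5·(x - 2)² + 9/5·(x - 2)³.
With (x - 2) = 1/2: S(5/2) = 327/40.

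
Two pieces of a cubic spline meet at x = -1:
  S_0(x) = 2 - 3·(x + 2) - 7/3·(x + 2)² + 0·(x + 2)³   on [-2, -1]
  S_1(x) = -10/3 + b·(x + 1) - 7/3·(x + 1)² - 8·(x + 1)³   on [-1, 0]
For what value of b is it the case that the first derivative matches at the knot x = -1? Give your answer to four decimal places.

S_0'(x) = -3 - 14/3·(x + 2) + 0·(x + 2)², so S_0'(-1) = -23/3. On the right, S_1'(-1) = b, so b = -23/3.

-7.6667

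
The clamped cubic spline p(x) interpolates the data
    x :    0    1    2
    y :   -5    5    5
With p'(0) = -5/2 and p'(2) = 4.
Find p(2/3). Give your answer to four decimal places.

1.1667

With σ_i denoting the second derivative at x_i, h_i = 1, 1, and Δ_i = (y_(i+1) − y_i)/h_i = 10, 0:
  1·σ_0 + 4·σ_1 + 1·σ_2 = 6(Δ_1 - Δ_0) = -60
Clamped end conditions give two more equations: 2h_0·σ_0 + h_0·σ_1 = 6(Δ_0 - p'(0)) = 75 and h_1·σ_1 + 2h_1·σ_2 = 6(p'(2) - Δ_1) = 24.
Solving: σ_0 = 223/4, σ_1 = -73/2, σ_2 = 121/4.
On [0, 1], p(x) = -5 - 5/2·x + 223/8·x² - 123/8·x³.
With x = 2/3: p(2/3) = 7/6.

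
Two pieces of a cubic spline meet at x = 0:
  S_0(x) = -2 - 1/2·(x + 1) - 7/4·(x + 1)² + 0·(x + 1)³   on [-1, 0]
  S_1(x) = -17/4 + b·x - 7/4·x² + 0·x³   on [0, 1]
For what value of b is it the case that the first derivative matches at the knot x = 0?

S_0'(x) = -1/2 - 7/2·(x + 1) + 0·(x + 1)², so S_0'(0) = -4. On the right, S_1'(0) = b, so b = -4.

-4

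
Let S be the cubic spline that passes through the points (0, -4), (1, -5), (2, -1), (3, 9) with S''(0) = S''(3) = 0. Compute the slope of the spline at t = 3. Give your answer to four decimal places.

11.2667

Let M_i = S''(x_i). Step sizes h_i = 1, 1, 1; slopes of the chords Δ_i = (y_(i+1) - y_i)/h_i = -1, 4, 10.
  1·M_0 + 4·M_1 + 1·M_2 = 6(Δ_1 - Δ_0) = 30
  1·M_1 + 4·M_2 + 1·M_3 = 6(Δ_2 - Δ_1) = 36
Natural end conditions: M_0 = M_3 = 0.
Solving: M_0 = 0, M_1 = 28/5, M_2 = 38/5, M_3 = 0.
On [2, 3], S'(t) = b_2 + 2c_2·(t - 2) + 3d_2·(t - 2)² with b_2 = Δ_2 - h_2(2M_2 + M_3)/6 = 112/15, c_2 = M_2/2 = 19/5, d_2 = (M_3 - M_2)/(6h_2) = -19/15. So S'(3) = 169/15.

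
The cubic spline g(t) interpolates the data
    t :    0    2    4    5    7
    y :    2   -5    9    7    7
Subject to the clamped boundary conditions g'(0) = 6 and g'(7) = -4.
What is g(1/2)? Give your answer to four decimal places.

Let m_i = g''(x_i). Step sizes h_i = 2, 2, 1, 2; slopes of the chords Δ_i = (y_(i+1) - y_i)/h_i = -7/2, 7, -2, 0.
  2·m_0 + 8·m_1 + 2·m_2 = 6(Δ_1 - Δ_0) = 63
  2·m_1 + 6·m_2 + 1·m_3 = 6(Δ_2 - Δ_1) = -54
  1·m_2 + 6·m_3 + 2·m_4 = 6(Δ_3 - Δ_2) = 12
Clamped end conditions give two more equations: 2h_0·m_0 + h_0·m_1 = 6(Δ_0 - g'(0)) = -57 and h_3·m_3 + 2h_3·m_4 = 6(g'(7) - Δ_3) = -24.
Solving the tridiagonal system: m_0 = -2819/122, m_1 = 2161/122, m_2 = -991/61, m_3 = 491/61, m_4 = -1223/122.
On [0, 2], g(t) = 2 + 6·t - 2819/244·t² + 415/122·t³.
With t = 1/2: g(1/2) = 619/244.

2.5369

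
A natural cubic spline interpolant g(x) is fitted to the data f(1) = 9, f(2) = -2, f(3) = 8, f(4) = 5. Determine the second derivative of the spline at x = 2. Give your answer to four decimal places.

Let m_i = g''(x_i). Step sizes h_i = 1, 1, 1; slopes of the chords Δ_i = (y_(i+1) - y_i)/h_i = -11, 10, -3.
  1·m_0 + 4·m_1 + 1·m_2 = 6(Δ_1 - Δ_0) = 126
  1·m_1 + 4·m_2 + 1·m_3 = 6(Δ_2 - Δ_1) = -78
Natural end conditions: m_0 = m_3 = 0.
Hence m_0 = 0, m_1 = 194/5, m_2 = -146/5, m_3 = 0.

38.8000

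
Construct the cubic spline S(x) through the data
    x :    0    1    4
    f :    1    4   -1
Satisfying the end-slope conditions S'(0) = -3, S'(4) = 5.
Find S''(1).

-11

Write M_i for S''(x_i). With h_i = 1, 3 and divided differences Δ_i = 3, -5/3, the continuity of S' gives the tridiagonal system
  1·M_0 + 8·M_1 + 3·M_2 = 6(Δ_1 - Δ_0) = -28
Clamped end conditions give two more equations: 2h_0·M_0 + h_0·M_1 = 6(Δ_0 - S'(0)) = 36 and h_1·M_1 + 2h_1·M_2 = 6(S'(4) - Δ_1) = 40.
Forward elimination and back-substitution give M_0 = 47/2, M_1 = -11, M_2 = 73/6.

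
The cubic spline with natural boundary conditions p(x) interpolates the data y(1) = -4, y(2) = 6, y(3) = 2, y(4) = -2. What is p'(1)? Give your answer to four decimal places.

13.7333

Let M_i = p''(x_i). Step sizes h_i = 1, 1, 1; slopes of the chords Δ_i = (y_(i+1) - y_i)/h_i = 10, -4, -4.
  1·M_0 + 4·M_1 + 1·M_2 = 6(Δ_1 - Δ_0) = -84
  1·M_1 + 4·M_2 + 1·M_3 = 6(Δ_2 - Δ_1) = 0
Natural end conditions: M_0 = M_3 = 0.
Forward elimination and back-substitution give M_0 = 0, M_1 = -112/5, M_2 = 28/5, M_3 = 0.
On [1, 2], p'(x) = b_0 + 2c_0·(x - 1) + 3d_0·(x - 1)² with b_0 = Δ_0 - h_0(2M_0 + M_1)/6 = 206/15, c_0 = M_0/2 = 0, d_0 = (M_1 - M_0)/(6h_0) = -56/15. So p'(1) = 206/15.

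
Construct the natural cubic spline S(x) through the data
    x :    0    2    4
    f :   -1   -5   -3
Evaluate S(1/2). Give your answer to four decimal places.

-2.3516

Write M_i for S''(x_i). With h_i = 2, 2 and divided differences Δ_i = -2, 1, the continuity of S' gives the tridiagonal system
  2·M_0 + 8·M_1 + 2·M_2 = 6(Δ_1 - Δ_0) = 18
Natural end conditions: M_0 = M_2 = 0.
Hence M_0 = 0, M_1 = 9/4, M_2 = 0.
On [0, 2], S(x) = -1 - 11/4·x + 0·x² + 3/16·x³.
With x = 1/2: S(1/2) = -301/128.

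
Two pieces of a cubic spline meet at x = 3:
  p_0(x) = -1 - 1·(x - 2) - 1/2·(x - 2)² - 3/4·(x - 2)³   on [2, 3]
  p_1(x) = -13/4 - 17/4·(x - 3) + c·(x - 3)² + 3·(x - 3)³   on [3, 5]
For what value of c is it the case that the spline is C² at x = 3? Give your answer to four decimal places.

-2.7500

p_0''(x) = -1 - 9/2·(x - 2), so p_0''(3) = -11/2. On the right, p_1''(3) = 2c, so c = -11/4.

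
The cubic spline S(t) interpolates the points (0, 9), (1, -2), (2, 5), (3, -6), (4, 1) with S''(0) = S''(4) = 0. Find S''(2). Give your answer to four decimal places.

-46.2857

Put m_i = S'' at the i-th knot. Here h = (1, 1, 1, 1) and Δ = (-11, 7, -11, 7), so the interior equations h_(i-1)·m_(i-1) + 2(h_(i-1)+h_i)·m_i + h_i·m_(i+1) = 6(Δ_i − Δ_(i-1)) read
  1·m_0 + 4·m_1 + 1·m_2 = 6(Δ_1 - Δ_0) = 108
  1·m_1 + 4·m_2 + 1·m_3 = 6(Δ_2 - Δ_1) = -108
  1·m_2 + 4·m_3 + 1·m_4 = 6(Δ_3 - Δ_2) = 108
Natural end conditions: m_0 = m_4 = 0.
Hence m_0 = 0, m_1 = 270/7, m_2 = -324/7, m_3 = 270/7, m_4 = 0.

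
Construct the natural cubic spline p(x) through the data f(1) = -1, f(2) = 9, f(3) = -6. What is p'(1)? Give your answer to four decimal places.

16.2500

Write M_i for p''(x_i). With h_i = 1, 1 and divided differences Δ_i = 10, -15, the continuity of p' gives the tridiagonal system
  1·M_0 + 4·M_1 + 1·M_2 = 6(Δ_1 - Δ_0) = -150
Natural end conditions: M_0 = M_2 = 0.
Forward elimination and back-substitution give M_0 = 0, M_1 = -75/2, M_2 = 0.
On [1, 2], p'(x) = b_0 + 2c_0·(x - 1) + 3d_0·(x - 1)² with b_0 = Δ_0 - h_0(2M_0 + M_1)/6 = 65/4, c_0 = M_0/2 = 0, d_0 = (M_1 - M_0)/(6h_0) = -25/4. So p'(1) = 65/4.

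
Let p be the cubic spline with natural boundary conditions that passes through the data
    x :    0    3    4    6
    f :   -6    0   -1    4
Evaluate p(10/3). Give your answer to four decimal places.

With m_i denoting the second derivative at x_i, h_i = 3, 1, 2, and Δ_i = (y_(i+1) − y_i)/h_i = 2, -1, 5/2:
  3·m_0 + 8·m_1 + 1·m_2 = 6(Δ_1 - Δ_0) = -18
  1·m_1 + 6·m_2 + 2·m_3 = 6(Δ_2 - Δ_1) = 21
Natural end conditions: m_0 = m_3 = 0.
Solving the tridiagonal system: m_0 = 0, m_1 = -129/47, m_2 = 186/47, m_3 = 0.
On [3, 4], p(x) = 0 - 35/47·(x - 3) - 129/94·(x - 3)² + 105/94·(x - 3)³.
With (x - 3) = 1/3: p(10/3) = -152/423.

-0.3593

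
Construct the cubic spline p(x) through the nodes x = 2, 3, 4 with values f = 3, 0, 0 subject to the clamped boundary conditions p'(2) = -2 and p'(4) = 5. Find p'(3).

Write M_i for p''(x_i). With h_i = 1, 1 and divided differences Δ_i = -3, 0, the continuity of p' gives the tridiagonal system
  1·M_0 + 4·M_1 + 1·M_2 = 6(Δ_1 - Δ_0) = 18
Clamped end conditions give two more equations: 2h_0·M_0 + h_0·M_1 = 6(Δ_0 - p'(2)) = -6 and h_1·M_1 + 2h_1·M_2 = 6(p'(4) - Δ_1) = 30.
Hence M_0 = -4, M_1 = 2, M_2 = 14.
On [3, 4], p'(x) = b_1 + 2c_1·(x - 3) + 3d_1·(x - 3)² with b_1 = Δ_1 - h_1(2M_1 + M_2)/6 = -3, c_1 = M_1/2 = 1, d_1 = (M_2 - M_1)/(6h_1) = 2. So p'(3) = -3.

-3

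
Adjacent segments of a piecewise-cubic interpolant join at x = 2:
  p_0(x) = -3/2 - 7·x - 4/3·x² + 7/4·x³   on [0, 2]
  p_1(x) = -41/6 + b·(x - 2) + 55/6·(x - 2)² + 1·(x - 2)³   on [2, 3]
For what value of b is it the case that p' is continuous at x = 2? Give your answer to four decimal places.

8.6667

p_0'(x) = -7 - 8/3·x + 21/4·x², so p_0'(2) = 26/3. On the right, p_1'(2) = b, so b = 26/3.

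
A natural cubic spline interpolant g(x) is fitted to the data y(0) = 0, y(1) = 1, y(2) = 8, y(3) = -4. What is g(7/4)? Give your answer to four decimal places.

7.3719

Let M_i = g''(x_i). Step sizes h_i = 1, 1, 1; slopes of the chords Δ_i = (y_(i+1) - y_i)/h_i = 1, 7, -12.
  1·M_0 + 4·M_1 + 1·M_2 = 6(Δ_1 - Δ_0) = 36
  1·M_1 + 4·M_2 + 1·M_3 = 6(Δ_2 - Δ_1) = -114
Natural end conditions: M_0 = M_3 = 0.
Solving the tridiagonal system: M_0 = 0, M_1 = 86/5, M_2 = -164/5, M_3 = 0.
On [1, 2], g(x) = 1 + 101/15·(x - 1) + 43/5·(x - 1)² - 25/3·(x - 1)³.
With (x - 1) = 3/4: g(7/4) = 2359/320.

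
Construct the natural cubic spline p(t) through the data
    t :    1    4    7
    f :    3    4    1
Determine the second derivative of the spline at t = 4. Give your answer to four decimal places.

-0.6667

Let M_i = p''(x_i). Step sizes h_i = 3, 3; slopes of the chords Δ_i = (y_(i+1) - y_i)/h_i = 1/3, -1.
  3·M_0 + 12·M_1 + 3·M_2 = 6(Δ_1 - Δ_0) = -8
Natural end conditions: M_0 = M_2 = 0.
Solving: M_0 = 0, M_1 = -2/3, M_2 = 0.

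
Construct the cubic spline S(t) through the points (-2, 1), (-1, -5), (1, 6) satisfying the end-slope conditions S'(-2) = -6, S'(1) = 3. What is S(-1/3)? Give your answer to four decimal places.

-3.1111

Write m_i for S''(x_i). With h_i = 1, 2 and divided differences Δ_i = -6, 11/2, the continuity of S' gives the tridiagonal system
  1·m_0 + 6·m_1 + 2·m_2 = 6(Δ_1 - Δ_0) = 69
Clamped end conditions give two more equations: 2h_0·m_0 + h_0·m_1 = 6(Δ_0 - S'(-2)) = 0 and h_1·m_1 + 2h_1·m_2 = 6(S'(1) - Δ_1) = -15.
Hence m_0 = -17/2, m_1 = 17, m_2 = -49/4.
On [-1, 1], S(t) = -5 - 7/4·(t + 1) + 17/2·(t + 1)² - 39/16·(t + 1)³.
With (t + 1) = 2/3: S(-1/3) = -28/9.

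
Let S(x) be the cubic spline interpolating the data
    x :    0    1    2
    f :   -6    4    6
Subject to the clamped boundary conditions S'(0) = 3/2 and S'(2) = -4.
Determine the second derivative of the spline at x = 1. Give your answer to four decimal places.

Let σ_i = S''(x_i). Step sizes h_i = 1, 1; slopes of the chords Δ_i = (y_(i+1) - y_i)/h_i = 10, 2.
  1·σ_0 + 4·σ_1 + 1·σ_2 = 6(Δ_1 - Δ_0) = -48
Clamped end conditions give two more equations: 2h_0·σ_0 + h_0·σ_1 = 6(Δ_0 - S'(0)) = 51 and h_1·σ_1 + 2h_1·σ_2 = 6(S'(2) - Δ_1) = -36.
Solving: σ_0 = 139/4, σ_1 = -37/2, σ_2 = -35/4.

-18.5000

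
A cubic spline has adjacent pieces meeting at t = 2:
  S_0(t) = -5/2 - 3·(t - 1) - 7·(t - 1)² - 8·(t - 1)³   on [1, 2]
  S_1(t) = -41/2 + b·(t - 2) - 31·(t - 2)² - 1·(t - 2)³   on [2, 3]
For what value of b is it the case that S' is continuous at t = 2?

-41

S_0'(t) = -3 - 14·(t - 1) - 24·(t - 1)², so S_0'(2) = -41. On the right, S_1'(2) = b, so b = -41.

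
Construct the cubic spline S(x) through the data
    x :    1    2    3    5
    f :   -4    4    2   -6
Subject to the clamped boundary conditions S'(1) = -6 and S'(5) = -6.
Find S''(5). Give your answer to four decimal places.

Put σ_i = S'' at the i-th knot. Here h = (1, 1, 2) and Δ = (8, -2, -4), so the interior equations h_(i-1)·σ_(i-1) + 2(h_(i-1)+h_i)·σ_i + h_i·σ_(i+1) = 6(Δ_i − Δ_(i-1)) read
  1·σ_0 + 4·σ_1 + 1·σ_2 = 6(Δ_1 - Δ_0) = -60
  1·σ_1 + 6·σ_2 + 2·σ_3 = 6(Δ_2 - Δ_1) = -12
Clamped end conditions give two more equations: 2h_0·σ_0 + h_0·σ_1 = 6(Δ_0 - S'(1)) = 84 and h_2·σ_2 + 2h_2·σ_3 = 6(S'(5) - Δ_2) = -12.
Hence σ_0 = 630/11, σ_1 = -336/11, σ_2 = 54/11, σ_3 = -60/11.

-5.4545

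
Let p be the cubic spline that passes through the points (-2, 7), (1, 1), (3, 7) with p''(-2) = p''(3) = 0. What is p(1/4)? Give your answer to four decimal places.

With σ_i denoting the second derivative at x_i, h_i = 3, 2, and Δ_i = (y_(i+1) − y_i)/h_i = -2, 3:
  3·σ_0 + 10·σ_1 + 2·σ_2 = 6(Δ_1 - Δ_0) = 30
Natural end conditions: σ_0 = σ_2 = 0.
Hence σ_0 = 0, σ_1 = 3, σ_2 = 0.
On [-2, 1], p(x) = 7 - 7/2·(x + 2) + 0·(x + 2)² + 1/6·(x + 2)³.
With (x + 2) = 9/4: p(1/4) = 131/128.

1.0234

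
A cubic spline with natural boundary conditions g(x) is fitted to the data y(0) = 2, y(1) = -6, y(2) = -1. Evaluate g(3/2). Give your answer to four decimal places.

-4.7188

Write m_i for g''(x_i). With h_i = 1, 1 and divided differences Δ_i = -8, 5, the continuity of g' gives the tridiagonal system
  1·m_0 + 4·m_1 + 1·m_2 = 6(Δ_1 - Δ_0) = 78
Natural end conditions: m_0 = m_2 = 0.
Solving the tridiagonal system: m_0 = 0, m_1 = 39/2, m_2 = 0.
On [1, 2], g(x) = -6 - 3/2·(x - 1) + 39/4·(x - 1)² - 13/4·(x - 1)³.
With (x - 1) = 1/2: g(3/2) = -151/32.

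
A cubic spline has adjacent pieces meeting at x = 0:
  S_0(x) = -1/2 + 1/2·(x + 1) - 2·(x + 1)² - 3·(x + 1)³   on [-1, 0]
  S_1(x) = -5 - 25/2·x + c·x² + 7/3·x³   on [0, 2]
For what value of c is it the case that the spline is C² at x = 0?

S_0''(x) = -4 - 18·(x + 1), so S_0''(0) = -22. On the right, S_1''(0) = 2c, so c = -11.

-11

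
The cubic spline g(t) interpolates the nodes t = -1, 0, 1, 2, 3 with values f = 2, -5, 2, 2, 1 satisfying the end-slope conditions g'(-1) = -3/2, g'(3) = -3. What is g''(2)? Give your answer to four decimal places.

5.8929

Write M_i for g''(x_i). With h_i = 1, 1, 1, 1 and divided differences Δ_i = -7, 7, 0, -1, the continuity of g' gives the tridiagonal system
  1·M_0 + 4·M_1 + 1·M_2 = 6(Δ_1 - Δ_0) = 84
  1·M_1 + 4·M_2 + 1·M_3 = 6(Δ_2 - Δ_1) = -42
  1·M_2 + 4·M_3 + 1·M_4 = 6(Δ_3 - Δ_2) = -6
Clamped end conditions give two more equations: 2h_0·M_0 + h_0·M_1 = 6(Δ_0 - g'(-1)) = -33 and h_3·M_3 + 2h_3·M_4 = 6(g'(3) - Δ_3) = -12.
Solving: M_0 = -1893/56, M_1 = 969/28, M_2 = -165/8, M_3 = 165/28, M_4 = -501/56.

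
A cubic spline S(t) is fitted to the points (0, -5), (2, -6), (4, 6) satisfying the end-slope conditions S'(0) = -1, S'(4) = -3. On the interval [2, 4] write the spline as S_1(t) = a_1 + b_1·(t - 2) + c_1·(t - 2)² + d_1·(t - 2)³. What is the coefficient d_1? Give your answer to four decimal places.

-2.4688

Let σ_i = S''(x_i). Step sizes h_i = 2, 2; slopes of the chords Δ_i = (y_(i+1) - y_i)/h_i = -1/2, 6.
  2·σ_0 + 8·σ_1 + 2·σ_2 = 6(Δ_1 - Δ_0) = 39
Clamped end conditions give two more equations: 2h_0·σ_0 + h_0·σ_1 = 6(Δ_0 - S'(0)) = 3 and h_1·σ_1 + 2h_1·σ_2 = 6(S'(4) - Δ_1) = -54.
Solving: σ_0 = -37/8, σ_1 = 43/4, σ_2 = -151/8.
On [2, 4], with S_1(t) = a_1 + b_1·(t - 2) + c_1·(t - 2)² + d_1·(t - 2)³: c_1 = σ_1/2 = 43/8, d_1 = (σ_2 - σ_1)/(6h_1) = -79/32, b_1 = Δ_1 - h_1(2σ_1 + σ_2)/6 = 41/8.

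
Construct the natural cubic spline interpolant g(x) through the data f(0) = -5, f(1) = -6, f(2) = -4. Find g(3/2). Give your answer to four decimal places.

Put σ_i = g'' at the i-th knot. Here h = (1, 1) and Δ = (-1, 2), so the interior equations h_(i-1)·σ_(i-1) + 2(h_(i-1)+h_i)·σ_i + h_i·σ_(i+1) = 6(Δ_i − Δ_(i-1)) read
  1·σ_0 + 4·σ_1 + 1·σ_2 = 6(Δ_1 - Δ_0) = 18
Natural end conditions: σ_0 = σ_2 = 0.
Forward elimination and back-substitution give σ_0 = 0, σ_1 = 9/2, σ_2 = 0.
On [1, 2], g(x) = -6 + 1/2·(x - 1) + 9/4·(x - 1)² - 3/4·(x - 1)³.
With (x - 1) = 1/2: g(3/2) = -169/32.

-5.2813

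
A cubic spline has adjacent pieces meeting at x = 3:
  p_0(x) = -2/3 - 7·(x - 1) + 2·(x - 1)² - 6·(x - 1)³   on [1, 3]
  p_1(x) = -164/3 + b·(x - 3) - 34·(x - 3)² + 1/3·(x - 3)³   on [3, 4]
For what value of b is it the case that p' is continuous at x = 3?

-71

p_0'(x) = -7 + 4·(x - 1) - 18·(x - 1)², so p_0'(3) = -71. On the right, p_1'(3) = b, so b = -71.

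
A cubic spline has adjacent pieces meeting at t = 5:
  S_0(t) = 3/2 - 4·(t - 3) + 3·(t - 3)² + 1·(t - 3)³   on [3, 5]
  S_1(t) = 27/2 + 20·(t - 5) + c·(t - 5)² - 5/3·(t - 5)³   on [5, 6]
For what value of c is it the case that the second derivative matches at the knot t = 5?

S_0''(t) = 6 + 6·(t - 3), so S_0''(5) = 18. On the right, S_1''(5) = 2c, so c = 9.

9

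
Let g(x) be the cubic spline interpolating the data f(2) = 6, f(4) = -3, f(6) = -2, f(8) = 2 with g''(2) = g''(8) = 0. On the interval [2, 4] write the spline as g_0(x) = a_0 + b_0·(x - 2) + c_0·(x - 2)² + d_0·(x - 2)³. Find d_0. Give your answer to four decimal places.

0.3083

Put M_i = g'' at the i-th knot. Here h = (2, 2, 2) and Δ = (-9/2, 1/2, 2), so the interior equations h_(i-1)·M_(i-1) + 2(h_(i-1)+h_i)·M_i + h_i·M_(i+1) = 6(Δ_i − Δ_(i-1)) read
  2·M_0 + 8·M_1 + 2·M_2 = 6(Δ_1 - Δ_0) = 30
  2·M_1 + 8·M_2 + 2·M_3 = 6(Δ_2 - Δ_1) = 9
Natural end conditions: M_0 = M_3 = 0.
Solving the tridiagonal system: M_0 = 0, M_1 = 37/10, M_2 = 1/5, M_3 = 0.
On [2, 4], with g_0(x) = a_0 + b_0·(x - 2) + c_0·(x - 2)² + d_0·(x - 2)³: c_0 = M_0/2 = 0, d_0 = (M_1 - M_0)/(6h_0) = 37/120, b_0 = Δ_0 - h_0(2M_0 + M_1)/6 = -86/15.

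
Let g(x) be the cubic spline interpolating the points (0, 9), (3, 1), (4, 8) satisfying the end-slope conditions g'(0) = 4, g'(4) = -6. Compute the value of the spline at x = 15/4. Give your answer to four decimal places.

8.1543

Put M_i = g'' at the i-th knot. Here h = (3, 1) and Δ = (-8/3, 7), so the interior equations h_(i-1)·M_(i-1) + 2(h_(i-1)+h_i)·M_i + h_i·M_(i+1) = 6(Δ_i − Δ_(i-1)) read
  3·M_0 + 8·M_1 + 1·M_2 = 6(Δ_1 - Δ_0) = 58
Clamped end conditions give two more equations: 2h_0·M_0 + h_0·M_1 = 6(Δ_0 - g'(0)) = -40 and h_1·M_1 + 2h_1·M_2 = 6(g'(4) - Δ_1) = -78.
Hence M_0 = -197/12, M_1 = 39/2, M_2 = -195/4.
On [3, 4], g(x) = 1 + 69/8·(x - 3) + 39/4·(x - 3)² - 91/8·(x - 3)³.
With (x - 3) = 3/4: g(15/4) = 4175/512.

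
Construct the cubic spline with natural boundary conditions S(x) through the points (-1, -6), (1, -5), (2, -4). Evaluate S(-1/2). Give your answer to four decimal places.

Write M_i for S''(x_i). With h_i = 2, 1 and divided differences Δ_i = 1/2, 1, the continuity of S' gives the tridiagonal system
  2·M_0 + 6·M_1 + 1·M_2 = 6(Δ_1 - Δ_0) = 3
Natural end conditions: M_0 = M_2 = 0.
Solving the tridiagonal system: M_0 = 0, M_1 = 1/2, M_2 = 0.
On [-1, 1], S(x) = -6 + 1/3·(x + 1) + 0·(x + 1)² + 1/24·(x + 1)³.
With (x + 1) = 1/2: S(-1/2) = -373/64.

-5.8281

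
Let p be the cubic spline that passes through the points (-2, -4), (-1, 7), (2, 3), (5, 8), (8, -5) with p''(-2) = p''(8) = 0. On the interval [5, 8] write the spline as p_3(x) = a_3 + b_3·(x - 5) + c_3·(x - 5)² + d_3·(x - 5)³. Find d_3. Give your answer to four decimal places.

0.2418

Let σ_i = p''(x_i). Step sizes h_i = 1, 3, 3, 3; slopes of the chords Δ_i = (y_(i+1) - y_i)/h_i = 11, -4/3, 5/3, -13/3.
  1·σ_0 + 8·σ_1 + 3·σ_2 = 6(Δ_1 - Δ_0) = -74
  3·σ_1 + 12·σ_2 + 3·σ_3 = 6(Δ_2 - Δ_1) = 18
  3·σ_2 + 12·σ_3 + 3·σ_4 = 6(Δ_3 - Δ_2) = -36
Natural end conditions: σ_0 = σ_4 = 0.
Solving: σ_0 = 0, σ_1 = -203/18, σ_2 = 146/27, σ_3 = -235/54, σ_4 = 0.
On [5, 8], with p_3(x) = a_3 + b_3·(x - 5) + c_3·(x - 5)² + d_3·(x - 5)³: c_3 = σ_3/2 = -235/108, d_3 = (σ_4 - σ_3)/(6h_3) = 235/972, b_3 = Δ_3 - h_3(2σ_3 + σ_4)/6 = 1/54.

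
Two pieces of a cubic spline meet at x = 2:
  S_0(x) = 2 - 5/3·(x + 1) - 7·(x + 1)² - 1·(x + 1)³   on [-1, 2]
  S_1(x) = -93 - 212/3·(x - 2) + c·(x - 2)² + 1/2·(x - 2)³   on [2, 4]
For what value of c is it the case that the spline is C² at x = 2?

S_0''(x) = -14 - 6·(x + 1), so S_0''(2) = -32. On the right, S_1''(2) = 2c, so c = -16.

-16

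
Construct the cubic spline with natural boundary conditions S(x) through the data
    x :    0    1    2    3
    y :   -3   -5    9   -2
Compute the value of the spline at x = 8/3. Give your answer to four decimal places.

3.9580

Let M_i = S''(x_i). Step sizes h_i = 1, 1, 1; slopes of the chords Δ_i = (y_(i+1) - y_i)/h_i = -2, 14, -11.
  1·M_0 + 4·M_1 + 1·M_2 = 6(Δ_1 - Δ_0) = 96
  1·M_1 + 4·M_2 + 1·M_3 = 6(Δ_2 - Δ_1) = -150
Natural end conditions: M_0 = M_3 = 0.
Solving the tridiagonal system: M_0 = 0, M_1 = 178/5, M_2 = -232/5, M_3 = 0.
On [2, 3], S(x) = 9 + 67/15·(x - 2) - 116/5·(x - 2)² + 116/15·(x - 2)³.
With (x - 2) = 2/3: S(8/3) = 1603/405.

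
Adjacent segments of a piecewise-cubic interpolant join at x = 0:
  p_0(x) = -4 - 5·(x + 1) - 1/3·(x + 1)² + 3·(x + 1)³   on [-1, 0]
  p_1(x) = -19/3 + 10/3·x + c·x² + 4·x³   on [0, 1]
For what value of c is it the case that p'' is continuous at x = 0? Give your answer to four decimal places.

p_0''(x) = -2/3 + 18·(x + 1), so p_0''(0) = 52/3. On the right, p_1''(0) = 2c, so c = 26/3.

8.6667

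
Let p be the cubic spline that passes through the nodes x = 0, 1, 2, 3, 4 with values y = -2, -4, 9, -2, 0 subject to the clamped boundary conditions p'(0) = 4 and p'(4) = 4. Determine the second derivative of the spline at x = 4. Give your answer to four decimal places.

-12.4286

Let σ_i = p''(x_i). Step sizes h_i = 1, 1, 1, 1; slopes of the chords Δ_i = (y_(i+1) - y_i)/h_i = -2, 13, -11, 2.
  1·σ_0 + 4·σ_1 + 1·σ_2 = 6(Δ_1 - Δ_0) = 90
  1·σ_1 + 4·σ_2 + 1·σ_3 = 6(Δ_2 - Δ_1) = -144
  1·σ_2 + 4·σ_3 + 1·σ_4 = 6(Δ_3 - Δ_2) = 78
Clamped end conditions give two more equations: 2h_0·σ_0 + h_0·σ_1 = 6(Δ_0 - p'(0)) = -36 and h_3·σ_3 + 2h_3·σ_4 = 6(p'(4) - Δ_3) = 12.
Hence σ_0 = -291/7, σ_1 = 330/7, σ_2 = -57, σ_3 = 258/7, σ_4 = -87/7.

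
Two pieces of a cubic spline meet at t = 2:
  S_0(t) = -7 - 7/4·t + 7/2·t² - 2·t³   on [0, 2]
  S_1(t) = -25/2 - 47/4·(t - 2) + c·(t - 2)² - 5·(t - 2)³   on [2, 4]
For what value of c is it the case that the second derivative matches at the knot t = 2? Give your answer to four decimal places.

-8.5000

S_0''(t) = 7 - 12·t, so S_0''(2) = -17. On the right, S_1''(2) = 2c, so c = -17/2.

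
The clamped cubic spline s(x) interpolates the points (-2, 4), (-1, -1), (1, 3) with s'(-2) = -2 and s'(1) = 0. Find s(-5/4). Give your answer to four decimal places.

0.1563

Put M_i = s'' at the i-th knot. Here h = (1, 2) and Δ = (-5, 2), so the interior equations h_(i-1)·M_(i-1) + 2(h_(i-1)+h_i)·M_i + h_i·M_(i+1) = 6(Δ_i − Δ_(i-1)) read
  1·M_0 + 6·M_1 + 2·M_2 = 6(Δ_1 - Δ_0) = 42
Clamped end conditions give two more equations: 2h_0·M_0 + h_0·M_1 = 6(Δ_0 - s'(-2)) = -18 and h_1·M_1 + 2h_1·M_2 = 6(s'(1) - Δ_1) = -12.
Solving the tridiagonal system: M_0 = -46/3, M_1 = 38/3, M_2 = -28/3.
On [-2, -1], s(x) = 4 - 2·(x + 2) - 23/3·(x + 2)² + 14/3·(x + 2)³.
With (x + 2) = 3/4: s(-5/4) = 5/32.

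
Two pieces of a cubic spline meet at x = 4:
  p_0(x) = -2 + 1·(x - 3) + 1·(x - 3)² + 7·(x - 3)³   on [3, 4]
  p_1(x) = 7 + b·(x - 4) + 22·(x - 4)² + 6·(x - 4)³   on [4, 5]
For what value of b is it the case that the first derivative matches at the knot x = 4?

p_0'(x) = 1 + 2·(x - 3) + 21·(x - 3)², so p_0'(4) = 24. On the right, p_1'(4) = b, so b = 24.

24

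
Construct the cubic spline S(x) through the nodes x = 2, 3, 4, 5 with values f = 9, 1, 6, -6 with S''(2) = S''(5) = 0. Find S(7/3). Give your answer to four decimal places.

4.9704

Write M_i for S''(x_i). With h_i = 1, 1, 1 and divided differences Δ_i = -8, 5, -12, the continuity of S' gives the tridiagonal system
  1·M_0 + 4·M_1 + 1·M_2 = 6(Δ_1 - Δ_0) = 78
  1·M_1 + 4·M_2 + 1·M_3 = 6(Δ_2 - Δ_1) = -102
Natural end conditions: M_0 = M_3 = 0.
Solving the tridiagonal system: M_0 = 0, M_1 = 138/5, M_2 = -162/5, M_3 = 0.
On [2, 3], S(x) = 9 - 63/5·(x - 2) + 0·(x - 2)² + 23/5·(x - 2)³.
With (x - 2) = 1/3: S(7/3) = 671/135.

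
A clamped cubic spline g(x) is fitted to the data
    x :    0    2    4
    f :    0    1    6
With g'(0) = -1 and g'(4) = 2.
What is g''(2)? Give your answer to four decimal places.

1.5000

Put M_i = g'' at the i-th knot. Here h = (2, 2) and Δ = (1/2, 5/2), so the interior equations h_(i-1)·M_(i-1) + 2(h_(i-1)+h_i)·M_i + h_i·M_(i+1) = 6(Δ_i − Δ_(i-1)) read
  2·M_0 + 8·M_1 + 2·M_2 = 6(Δ_1 - Δ_0) = 12
Clamped end conditions give two more equations: 2h_0·M_0 + h_0·M_1 = 6(Δ_0 - g'(0)) = 9 and h_1·M_1 + 2h_1·M_2 = 6(g'(4) - Δ_1) = -3.
Solving the tridiagonal system: M_0 = 3/2, M_1 = 3/2, M_2 = -3/2.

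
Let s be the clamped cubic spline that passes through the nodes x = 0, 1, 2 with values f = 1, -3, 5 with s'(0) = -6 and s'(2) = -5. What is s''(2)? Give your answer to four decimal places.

-56.5000

Write M_i for s''(x_i). With h_i = 1, 1 and divided differences Δ_i = -4, 8, the continuity of s' gives the tridiagonal system
  1·M_0 + 4·M_1 + 1·M_2 = 6(Δ_1 - Δ_0) = 72
Clamped end conditions give two more equations: 2h_0·M_0 + h_0·M_1 = 6(Δ_0 - s'(0)) = 12 and h_1·M_1 + 2h_1·M_2 = 6(s'(2) - Δ_1) = -78.
Solving: M_0 = -23/2, M_1 = 35, M_2 = -113/2.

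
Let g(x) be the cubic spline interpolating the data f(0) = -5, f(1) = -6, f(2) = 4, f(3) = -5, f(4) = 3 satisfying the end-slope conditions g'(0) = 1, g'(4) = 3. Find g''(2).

-49

Let M_i = g''(x_i). Step sizes h_i = 1, 1, 1, 1; slopes of the chords Δ_i = (y_(i+1) - y_i)/h_i = -1, 10, -9, 8.
  1·M_0 + 4·M_1 + 1·M_2 = 6(Δ_1 - Δ_0) = 66
  1·M_1 + 4·M_2 + 1·M_3 = 6(Δ_2 - Δ_1) = -114
  1·M_2 + 4·M_3 + 1·M_4 = 6(Δ_3 - Δ_2) = 102
Clamped end conditions give two more equations: 2h_0·M_0 + h_0·M_1 = 6(Δ_0 - g'(0)) = -12 and h_3·M_3 + 2h_3·M_4 = 6(g'(4) - Δ_3) = -30.
Solving: M_0 = -163/7, M_1 = 242/7, M_2 = -49, M_3 = 332/7, M_4 = -271/7.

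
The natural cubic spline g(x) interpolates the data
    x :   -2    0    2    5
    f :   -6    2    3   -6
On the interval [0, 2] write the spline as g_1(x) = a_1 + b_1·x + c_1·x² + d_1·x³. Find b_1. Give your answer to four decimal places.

2.5263

Let m_i = g''(x_i). Step sizes h_i = 2, 2, 3; slopes of the chords Δ_i = (y_(i+1) - y_i)/h_i = 4, 1/2, -3.
  2·m_0 + 8·m_1 + 2·m_2 = 6(Δ_1 - Δ_0) = -21
  2·m_1 + 10·m_2 + 3·m_3 = 6(Δ_2 - Δ_1) = -21
Natural end conditions: m_0 = m_3 = 0.
Hence m_0 = 0, m_1 = -42/19, m_2 = -63/38, m_3 = 0.
On [0, 2], with g_1(x) = a_1 + b_1·x + c_1·x² + d_1·x³: c_1 = m_1/2 = -21/19, d_1 = (m_2 - m_1)/(6h_1) = 7/152, b_1 = Δ_1 - h_1(2m_1 + m_2)/6 = 48/19.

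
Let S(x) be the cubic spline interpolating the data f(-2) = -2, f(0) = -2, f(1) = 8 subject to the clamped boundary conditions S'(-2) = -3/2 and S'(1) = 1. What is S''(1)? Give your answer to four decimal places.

-36.1667

Write M_i for S''(x_i). With h_i = 2, 1 and divided differences Δ_i = 0, 10, the continuity of S' gives the tridiagonal system
  2·M_0 + 6·M_1 + 1·M_2 = 6(Δ_1 - Δ_0) = 60
Clamped end conditions give two more equations: 2h_0·M_0 + h_0·M_1 = 6(Δ_0 - S'(-2)) = 9 and h_1·M_1 + 2h_1·M_2 = 6(S'(1) - Δ_1) = -54.
Hence M_0 = -83/12, M_1 = 55/3, M_2 = -217/6.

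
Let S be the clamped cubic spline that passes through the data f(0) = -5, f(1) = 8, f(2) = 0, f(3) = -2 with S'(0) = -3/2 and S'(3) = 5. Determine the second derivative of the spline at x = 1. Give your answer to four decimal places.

-54.0667

Write σ_i for S''(x_i). With h_i = 1, 1, 1 and divided differences Δ_i = 13, -8, -2, the continuity of S' gives the tridiagonal system
  1·σ_0 + 4·σ_1 + 1·σ_2 = 6(Δ_1 - Δ_0) = -126
  1·σ_1 + 4·σ_2 + 1·σ_3 = 6(Δ_2 - Δ_1) = 36
Clamped end conditions give two more equations: 2h_0·σ_0 + h_0·σ_1 = 6(Δ_0 - S'(0)) = 87 and h_2·σ_2 + 2h_2·σ_3 = 6(S'(3) - Δ_2) = 42.
Hence σ_0 = 1058/15, σ_1 = -811/15, σ_2 = 296/15, σ_3 = 167/15.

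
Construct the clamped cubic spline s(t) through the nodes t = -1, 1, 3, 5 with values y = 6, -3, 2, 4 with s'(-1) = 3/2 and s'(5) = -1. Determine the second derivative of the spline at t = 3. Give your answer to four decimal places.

-3.1333

Write M_i for s''(x_i). With h_i = 2, 2, 2 and divided differences Δ_i = -9/2, 5/2, 1, the continuity of s' gives the tridiagonal system
  2·M_0 + 8·M_1 + 2·M_2 = 6(Δ_1 - Δ_0) = 42
  2·M_1 + 8·M_2 + 2·M_3 = 6(Δ_2 - Δ_1) = -9
Clamped end conditions give two more equations: 2h_0·M_0 + h_0·M_1 = 6(Δ_0 - s'(-1)) = -36 and h_2·M_2 + 2h_2·M_3 = 6(s'(5) - Δ_2) = -12.
Hence M_0 = -206/15, M_1 = 142/15, M_2 = -47/15, M_3 = -43/30.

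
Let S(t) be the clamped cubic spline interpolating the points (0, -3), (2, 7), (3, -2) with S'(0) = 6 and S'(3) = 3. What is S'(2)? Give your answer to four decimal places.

Let M_i = S''(x_i). Step sizes h_i = 2, 1; slopes of the chords Δ_i = (y_(i+1) - y_i)/h_i = 5, -9.
  2·M_0 + 6·M_1 + 1·M_2 = 6(Δ_1 - Δ_0) = -84
Clamped end conditions give two more equations: 2h_0·M_0 + h_0·M_1 = 6(Δ_0 - S'(0)) = -6 and h_1·M_1 + 2h_1·M_2 = 6(S'(3) - Δ_1) = 72.
Solving: M_0 = 23/2, M_1 = -26, M_2 = 49.
On [2, 3], S'(t) = b_1 + 2c_1·(t - 2) + 3d_1·(t - 2)² with b_1 = Δ_1 - h_1(2M_1 + M_2)/6 = -17/2, c_1 = M_1/2 = -13, d_1 = (M_2 - M_1)/(6h_1) = 25/2. So S'(2) = -17/2.

-8.5000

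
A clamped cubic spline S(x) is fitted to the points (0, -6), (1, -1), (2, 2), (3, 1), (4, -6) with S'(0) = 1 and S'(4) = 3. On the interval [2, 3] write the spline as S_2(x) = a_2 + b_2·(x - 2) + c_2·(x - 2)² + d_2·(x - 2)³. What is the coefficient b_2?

Let M_i = S''(x_i). Step sizes h_i = 1, 1, 1, 1; slopes of the chords Δ_i = (y_(i+1) - y_i)/h_i = 5, 3, -1, -7.
  1·M_0 + 4·M_1 + 1·M_2 = 6(Δ_1 - Δ_0) = -12
  1·M_1 + 4·M_2 + 1·M_3 = 6(Δ_2 - Δ_1) = -24
  1·M_2 + 4·M_3 + 1·M_4 = 6(Δ_3 - Δ_2) = -36
Clamped end conditions give two more equations: 2h_0·M_0 + h_0·M_1 = 6(Δ_0 - S'(0)) = 24 and h_3·M_3 + 2h_3·M_4 = 6(S'(4) - Δ_3) = 60.
Solving: M_0 = 31/2, M_1 = -7, M_2 = 1/2, M_3 = -19, M_4 = 79/2.
On [2, 3], with S_2(x) = a_2 + b_2·(x - 2) + c_2·(x - 2)² + d_2·(x - 2)³: c_2 = M_2/2 = 1/4, d_2 = (M_3 - M_2)/(6h_2) = -13/4, b_2 = Δ_2 - h_2(2M_2 + M_3)/6 = 2.

2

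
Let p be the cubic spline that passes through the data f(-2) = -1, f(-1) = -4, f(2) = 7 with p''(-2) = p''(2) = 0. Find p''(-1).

Put m_i = p'' at the i-th knot. Here h = (1, 3) and Δ = (-3, 11/3), so the interior equations h_(i-1)·m_(i-1) + 2(h_(i-1)+h_i)·m_i + h_i·m_(i+1) = 6(Δ_i − Δ_(i-1)) read
  1·m_0 + 8·m_1 + 3·m_2 = 6(Δ_1 - Δ_0) = 40
Natural end conditions: m_0 = m_2 = 0.
Hence m_0 = 0, m_1 = 5, m_2 = 0.

5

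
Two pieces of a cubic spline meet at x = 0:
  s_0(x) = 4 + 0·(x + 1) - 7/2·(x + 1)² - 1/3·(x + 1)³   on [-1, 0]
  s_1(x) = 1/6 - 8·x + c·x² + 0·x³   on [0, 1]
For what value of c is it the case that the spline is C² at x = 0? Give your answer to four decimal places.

s_0''(x) = -7 - 2·(x + 1), so s_0''(0) = -9. On the right, s_1''(0) = 2c, so c = -9/2.

-4.5000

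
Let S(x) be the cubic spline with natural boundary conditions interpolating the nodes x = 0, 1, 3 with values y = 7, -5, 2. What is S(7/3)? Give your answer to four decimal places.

Put M_i = S'' at the i-th knot. Here h = (1, 2) and Δ = (-12, 7/2), so the interior equations h_(i-1)·M_(i-1) + 2(h_(i-1)+h_i)·M_i + h_i·M_(i+1) = 6(Δ_i − Δ_(i-1)) read
  1·M_0 + 6·M_1 + 2·M_2 = 6(Δ_1 - Δ_0) = 93
Natural end conditions: M_0 = M_2 = 0.
Hence M_0 = 0, M_1 = 31/2, M_2 = 0.
On [1, 3], S(x) = -5 - 41/6·(x - 1) + 31/4·(x - 1)² - 31/24·(x - 1)³.
With (x - 1) = 4/3: S(7/3) = -275/81.

-3.3951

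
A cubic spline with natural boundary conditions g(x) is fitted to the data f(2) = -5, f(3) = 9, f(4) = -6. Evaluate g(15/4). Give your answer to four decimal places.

Let σ_i = g''(x_i). Step sizes h_i = 1, 1; slopes of the chords Δ_i = (y_(i+1) - y_i)/h_i = 14, -15.
  1·σ_0 + 4·σ_1 + 1·σ_2 = 6(Δ_1 - Δ_0) = -174
Natural end conditions: σ_0 = σ_2 = 0.
Forward elimination and back-substitution give σ_0 = 0, σ_1 = -87/2, σ_2 = 0.
On [3, 4], g(x) = 9 - 1/2·(x - 3) - 87/4·(x - 3)² + 29/4·(x - 3)³.
With (x - 3) = 3/4: g(15/4) = -141/256.

-0.5508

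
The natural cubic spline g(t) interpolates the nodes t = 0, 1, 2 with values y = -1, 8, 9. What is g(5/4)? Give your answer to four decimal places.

Let M_i = g''(x_i). Step sizes h_i = 1, 1; slopes of the chords Δ_i = (y_(i+1) - y_i)/h_i = 9, 1.
  1·M_0 + 4·M_1 + 1·M_2 = 6(Δ_1 - Δ_0) = -48
Natural end conditions: M_0 = M_2 = 0.
Solving: M_0 = 0, M_1 = -12, M_2 = 0.
On [1, 2], g(t) = 8 + 5·(t - 1) - 6·(t - 1)² + 2·(t - 1)³.
With (t - 1) = 1/4: g(5/4) = 285/32.

8.9063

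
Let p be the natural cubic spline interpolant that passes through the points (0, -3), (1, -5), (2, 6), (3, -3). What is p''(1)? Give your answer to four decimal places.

28.8000

Put M_i = p'' at the i-th knot. Here h = (1, 1, 1) and Δ = (-2, 11, -9), so the interior equations h_(i-1)·M_(i-1) + 2(h_(i-1)+h_i)·M_i + h_i·M_(i+1) = 6(Δ_i − Δ_(i-1)) read
  1·M_0 + 4·M_1 + 1·M_2 = 6(Δ_1 - Δ_0) = 78
  1·M_1 + 4·M_2 + 1·M_3 = 6(Δ_2 - Δ_1) = -120
Natural end conditions: M_0 = M_3 = 0.
Solving: M_0 = 0, M_1 = 144/5, M_2 = -186/5, M_3 = 0.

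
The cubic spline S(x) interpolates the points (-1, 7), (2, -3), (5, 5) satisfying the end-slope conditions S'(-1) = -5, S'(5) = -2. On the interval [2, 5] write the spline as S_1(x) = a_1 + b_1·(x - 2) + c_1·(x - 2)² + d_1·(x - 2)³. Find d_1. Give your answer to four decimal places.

Let σ_i = S''(x_i). Step sizes h_i = 3, 3; slopes of the chords Δ_i = (y_(i+1) - y_i)/h_i = -10/3, 8/3.
  3·σ_0 + 12·σ_1 + 3·σ_2 = 6(Δ_1 - Δ_0) = 36
Clamped end conditions give two more equations: 2h_0·σ_0 + h_0·σ_1 = 6(Δ_0 - S'(-1)) = 10 and h_1·σ_1 + 2h_1·σ_2 = 6(S'(5) - Δ_1) = -28.
Solving the tridiagonal system: σ_0 = -5/6, σ_1 = 5, σ_2 = -43/6.
On [2, 5], with S_1(x) = a_1 + b_1·(x - 2) + c_1·(x - 2)² + d_1·(x - 2)³: c_1 = σ_1/2 = 5/2, d_1 = (σ_2 - σ_1)/(6h_1) = -73/108, b_1 = Δ_1 - h_1(2σ_1 + σ_2)/6 = 5/4.

-0.6759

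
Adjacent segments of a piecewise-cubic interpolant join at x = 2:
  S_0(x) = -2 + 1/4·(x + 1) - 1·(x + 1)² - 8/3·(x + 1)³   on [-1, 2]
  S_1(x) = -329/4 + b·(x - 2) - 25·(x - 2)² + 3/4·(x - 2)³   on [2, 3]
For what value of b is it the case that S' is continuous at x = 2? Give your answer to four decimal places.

S_0'(x) = 1/4 - 2·(x + 1) - 8·(x + 1)², so S_0'(2) = -311/4. On the right, S_1'(2) = b, so b = -311/4.

-77.7500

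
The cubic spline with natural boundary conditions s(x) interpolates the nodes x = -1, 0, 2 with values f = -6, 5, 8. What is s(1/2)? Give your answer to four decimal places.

7.8281

With M_i denoting the second derivative at x_i, h_i = 1, 2, and Δ_i = (y_(i+1) − y_i)/h_i = 11, 3/2:
  1·M_0 + 6·M_1 + 2·M_2 = 6(Δ_1 - Δ_0) = -57
Natural end conditions: M_0 = M_2 = 0.
Solving the tridiagonal system: M_0 = 0, M_1 = -19/2, M_2 = 0.
On [0, 2], s(x) = 5 + 47/6·x - 19/4·x² + 19/24·x³.
With x = 1/2: s(1/2) = 501/64.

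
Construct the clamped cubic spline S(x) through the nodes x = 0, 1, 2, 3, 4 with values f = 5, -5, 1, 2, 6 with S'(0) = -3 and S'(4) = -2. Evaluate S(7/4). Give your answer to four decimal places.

-0.8700

With M_i denoting the second derivative at x_i, h_i = 1, 1, 1, 1, and Δ_i = (y_(i+1) − y_i)/h_i = -10, 6, 1, 4:
  1·M_0 + 4·M_1 + 1·M_2 = 6(Δ_1 - Δ_0) = 96
  1·M_1 + 4·M_2 + 1·M_3 = 6(Δ_2 - Δ_1) = -30
  1·M_2 + 4·M_3 + 1·M_4 = 6(Δ_3 - Δ_2) = 18
Clamped end conditions give two more equations: 2h_0·M_0 + h_0·M_1 = 6(Δ_0 - S'(0)) = -42 and h_3·M_3 + 2h_3·M_4 = 6(S'(4) - Δ_3) = -36.
Hence M_0 = -571/14, M_1 = 277/7, M_2 = -43/2, M_3 = 115/7, M_4 = -367/14.
On [1, 2], S(x) = -5 - 101/28·(x - 1) + 277/14·(x - 1)² - 285/28·(x - 1)³.
With (x - 1) = 3/4: S(7/4) = -1559/1792.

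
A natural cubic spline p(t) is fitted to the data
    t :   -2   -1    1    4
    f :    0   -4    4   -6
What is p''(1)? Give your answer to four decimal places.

-6.4286

Write σ_i for p''(x_i). With h_i = 1, 2, 3 and divided differences Δ_i = -4, 4, -10/3, the continuity of p' gives the tridiagonal system
  1·σ_0 + 6·σ_1 + 2·σ_2 = 6(Δ_1 - Δ_0) = 48
  2·σ_1 + 10·σ_2 + 3·σ_3 = 6(Δ_2 - Δ_1) = -44
Natural end conditions: σ_0 = σ_3 = 0.
Solving the tridiagonal system: σ_0 = 0, σ_1 = 71/7, σ_2 = -45/7, σ_3 = 0.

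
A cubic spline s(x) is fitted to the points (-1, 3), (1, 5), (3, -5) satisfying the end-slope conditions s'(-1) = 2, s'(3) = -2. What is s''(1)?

-7

Let M_i = s''(x_i). Step sizes h_i = 2, 2; slopes of the chords Δ_i = (y_(i+1) - y_i)/h_i = 1, -5.
  2·M_0 + 8·M_1 + 2·M_2 = 6(Δ_1 - Δ_0) = -36
Clamped end conditions give two more equations: 2h_0·M_0 + h_0·M_1 = 6(Δ_0 - s'(-1)) = -6 and h_1·M_1 + 2h_1·M_2 = 6(s'(3) - Δ_1) = 18.
Solving the tridiagonal system: M_0 = 2, M_1 = -7, M_2 = 8.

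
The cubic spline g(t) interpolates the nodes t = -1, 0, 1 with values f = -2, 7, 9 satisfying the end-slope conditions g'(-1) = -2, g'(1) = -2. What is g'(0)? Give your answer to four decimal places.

9.2500

Let M_i = g''(x_i). Step sizes h_i = 1, 1; slopes of the chords Δ_i = (y_(i+1) - y_i)/h_i = 9, 2.
  1·M_0 + 4·M_1 + 1·M_2 = 6(Δ_1 - Δ_0) = -42
Clamped end conditions give two more equations: 2h_0·M_0 + h_0·M_1 = 6(Δ_0 - g'(-1)) = 66 and h_1·M_1 + 2h_1·M_2 = 6(g'(1) - Δ_1) = -24.
Hence M_0 = 87/2, M_1 = -21, M_2 = -3/2.
On [0, 1], g'(t) = b_1 + 2c_1·t + 3d_1·t² with b_1 = Δ_1 - h_1(2M_1 + M_2)/6 = 37/4, c_1 = M_1/2 = -21/2, d_1 = (M_2 - M_1)/(6h_1) = 13/4. So g'(0) = 37/4.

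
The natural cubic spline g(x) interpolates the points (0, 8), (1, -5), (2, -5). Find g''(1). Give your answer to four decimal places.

Put m_i = g'' at the i-th knot. Here h = (1, 1) and Δ = (-13, 0), so the interior equations h_(i-1)·m_(i-1) + 2(h_(i-1)+h_i)·m_i + h_i·m_(i+1) = 6(Δ_i − Δ_(i-1)) read
  1·m_0 + 4·m_1 + 1·m_2 = 6(Δ_1 - Δ_0) = 78
Natural end conditions: m_0 = m_2 = 0.
Solving the tridiagonal system: m_0 = 0, m_1 = 39/2, m_2 = 0.

19.5000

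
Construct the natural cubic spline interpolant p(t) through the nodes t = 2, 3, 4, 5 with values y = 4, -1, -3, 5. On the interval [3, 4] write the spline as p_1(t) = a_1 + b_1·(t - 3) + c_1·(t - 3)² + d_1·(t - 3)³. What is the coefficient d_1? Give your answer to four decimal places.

2.3333

Let M_i = p''(x_i). Step sizes h_i = 1, 1, 1; slopes of the chords Δ_i = (y_(i+1) - y_i)/h_i = -5, -2, 8.
  1·M_0 + 4·M_1 + 1·M_2 = 6(Δ_1 - Δ_0) = 18
  1·M_1 + 4·M_2 + 1·M_3 = 6(Δ_2 - Δ_1) = 60
Natural end conditions: M_0 = M_3 = 0.
Hence M_0 = 0, M_1 = 4/5, M_2 = 74/5, M_3 = 0.
On [3, 4], with p_1(t) = a_1 + b_1·(t - 3) + c_1·(t - 3)² + d_1·(t - 3)³: c_1 = M_1/2 = 2/5, d_1 = (M_2 - M_1)/(6h_1) = 7/3, b_1 = Δ_1 - h_1(2M_1 + M_2)/6 = -71/15.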